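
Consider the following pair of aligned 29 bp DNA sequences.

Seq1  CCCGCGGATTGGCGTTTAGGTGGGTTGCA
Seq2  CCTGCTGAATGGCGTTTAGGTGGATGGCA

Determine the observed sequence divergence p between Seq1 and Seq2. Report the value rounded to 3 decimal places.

The sequences differ at positions 3 (C/T), 6 (G/T), 9 (T/A), 24 (G/A), 26 (T/G).
There are 5 differences over 29 sites, so p = 5/29 = 0.172.

0.172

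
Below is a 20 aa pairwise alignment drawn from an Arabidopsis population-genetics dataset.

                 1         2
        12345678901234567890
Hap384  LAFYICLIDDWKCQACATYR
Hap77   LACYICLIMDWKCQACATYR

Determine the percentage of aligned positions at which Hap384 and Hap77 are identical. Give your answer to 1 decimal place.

90.0%

The sequences differ at positions 3 (F/C), 9 (D/M).
18 of the 20 sites match, so the percent identity is 18/20 × 100 = 90.0%.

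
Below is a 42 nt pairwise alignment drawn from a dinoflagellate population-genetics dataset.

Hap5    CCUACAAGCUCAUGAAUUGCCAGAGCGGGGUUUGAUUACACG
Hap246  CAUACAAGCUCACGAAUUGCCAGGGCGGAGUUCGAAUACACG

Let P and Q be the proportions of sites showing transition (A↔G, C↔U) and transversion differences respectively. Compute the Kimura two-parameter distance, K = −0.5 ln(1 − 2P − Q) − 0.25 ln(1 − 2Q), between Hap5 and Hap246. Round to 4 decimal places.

Differing sites — 2:C/A (Tv); 13:U/C (Ti); 24:A/G (Ti); 29:G/A (Ti); 33:U/C (Ti); 36:U/A (Tv).
Of the 6 differences, 4 transitions and 2 transversions over 42 sites: P = 4/42 = 0.095238, Q = 2/42 = 0.047619.
d = −0.5·ln(0.761905) − 0.25·ln(0.904762) = −0.5·(-0.271933) − 0.25·(-0.100083) = 0.1610.

0.1610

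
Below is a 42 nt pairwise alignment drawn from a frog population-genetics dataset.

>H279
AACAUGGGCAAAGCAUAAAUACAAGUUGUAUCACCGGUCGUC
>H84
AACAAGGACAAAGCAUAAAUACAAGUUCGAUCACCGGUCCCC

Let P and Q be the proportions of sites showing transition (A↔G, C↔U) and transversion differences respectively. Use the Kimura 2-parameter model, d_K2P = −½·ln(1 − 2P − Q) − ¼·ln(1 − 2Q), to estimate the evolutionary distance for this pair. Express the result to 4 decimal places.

The sequences differ at positions 5 (U/A, transversion), 8 (G/A, transition), 28 (G/C, transversion), 29 (U/G, transversion), 40 (G/C, transversion), 41 (U/C, transition).
Of the 6 differences, 2 transitions and 4 transversions over 42 sites: P = 2/42 = 0.047619, Q = 4/42 = 0.095238.
d = −0.5·ln(0.809524) − 0.25·ln(0.809524) = −0.5·(-0.211309) − 0.25·(-0.211309) = 0.1585.

0.1585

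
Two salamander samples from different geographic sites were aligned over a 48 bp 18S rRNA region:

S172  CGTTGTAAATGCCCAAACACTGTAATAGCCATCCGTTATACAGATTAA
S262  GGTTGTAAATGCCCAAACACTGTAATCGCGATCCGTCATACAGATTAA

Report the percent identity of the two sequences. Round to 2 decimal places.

91.67%

The sequences differ at positions 1 (C/G), 27 (A/C), 30 (C/G), 37 (T/C).
44 of the 48 sites match, so the percent identity is 44/48 × 100 = 91.67%.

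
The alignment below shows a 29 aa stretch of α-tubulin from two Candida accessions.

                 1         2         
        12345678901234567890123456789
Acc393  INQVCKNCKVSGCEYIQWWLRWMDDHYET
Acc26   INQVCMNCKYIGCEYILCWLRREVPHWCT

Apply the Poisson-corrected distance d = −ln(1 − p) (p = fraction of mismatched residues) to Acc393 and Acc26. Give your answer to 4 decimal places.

0.4769

Differing sites — 6:K/M; 10:V/Y; 11:S/I; 17:Q/L; 18:W/C; 22:W/R; 23:M/E; 24:D/V; 25:D/P; 27:Y/W; 28:E/C.
p = 11/29 = 0.379310.
d = −ln(1 − 0.379310) = −ln(0.620690) = 0.4769.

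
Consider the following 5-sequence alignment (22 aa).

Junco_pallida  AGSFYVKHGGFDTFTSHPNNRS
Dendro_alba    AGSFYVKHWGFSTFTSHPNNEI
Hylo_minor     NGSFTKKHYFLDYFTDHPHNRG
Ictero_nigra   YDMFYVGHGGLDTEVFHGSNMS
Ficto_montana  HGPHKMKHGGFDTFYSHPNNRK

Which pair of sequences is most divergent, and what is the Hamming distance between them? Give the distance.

Pairwise Hamming distances:
  Junco_pallida vs Dendro_alba: 4
  Junco_pallida vs Hylo_minor: 10
  Junco_pallida vs Ictero_nigra: 11
  Junco_pallida vs Ficto_montana: 7
  Dendro_alba vs Hylo_minor: 12
  Dendro_alba vs Ictero_nigra: 14
  Dendro_alba vs Ficto_montana: 10
  Hylo_minor vs Ictero_nigra: 16
  Hylo_minor vs Ficto_montana: 13
  Ictero_nigra vs Ficto_montana: 15
The largest is 16, between Hylo_minor and Ictero_nigra.

16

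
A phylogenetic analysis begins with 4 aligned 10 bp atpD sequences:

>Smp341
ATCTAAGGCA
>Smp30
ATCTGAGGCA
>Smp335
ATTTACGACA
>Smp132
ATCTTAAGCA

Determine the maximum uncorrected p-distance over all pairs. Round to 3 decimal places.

0.500

Pairwise Hamming distances:
  Smp341 vs Smp30: 1
  Smp341 vs Smp335: 3
  Smp341 vs Smp132: 2
  Smp30 vs Smp335: 4
  Smp30 vs Smp132: 2
  Smp335 vs Smp132: 5
The largest is 5 mismatches, between Smp335 and Smp132; p = 5/10 = 0.500.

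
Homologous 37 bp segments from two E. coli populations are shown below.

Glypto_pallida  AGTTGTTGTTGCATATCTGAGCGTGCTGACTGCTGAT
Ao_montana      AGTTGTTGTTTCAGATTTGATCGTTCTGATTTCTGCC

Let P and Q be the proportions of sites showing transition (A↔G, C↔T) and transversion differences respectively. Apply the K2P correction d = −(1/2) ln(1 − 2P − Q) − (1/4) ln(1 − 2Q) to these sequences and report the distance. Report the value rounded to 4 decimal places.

The sequences differ at positions 11 (G/T, transversion), 14 (T/G, transversion), 17 (C/T, transition), 21 (G/T, transversion), 25 (G/T, transversion), 30 (C/T, transition), 32 (G/T, transversion), 36 (A/C, transversion), 37 (T/C, transition).
Of the 9 differences, 3 transitions and 6 transversions over 37 sites: P = 3/37 = 0.081081, Q = 6/37 = 0.162162.
d = −0.5·ln(0.675676) − 0.25·ln(0.675676) = −0.5·(-0.392042) − 0.25·(-0.392042) = 0.2940.

0.2940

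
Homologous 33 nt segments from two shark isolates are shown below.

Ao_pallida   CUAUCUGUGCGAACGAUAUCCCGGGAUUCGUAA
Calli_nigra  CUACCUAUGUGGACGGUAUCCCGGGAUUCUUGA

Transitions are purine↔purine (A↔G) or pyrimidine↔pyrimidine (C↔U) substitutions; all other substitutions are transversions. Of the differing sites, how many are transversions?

1

Mismatches occur at site 4 (U/C, transition), site 7 (G/A, transition), site 10 (C/U, transition), site 12 (A/G, transition), site 16 (A/G, transition), site 30 (G/U, transversion), site 32 (A/G, transition).
Of the 7 differences, 6 transitions and 1 transversion, so the answer is 1.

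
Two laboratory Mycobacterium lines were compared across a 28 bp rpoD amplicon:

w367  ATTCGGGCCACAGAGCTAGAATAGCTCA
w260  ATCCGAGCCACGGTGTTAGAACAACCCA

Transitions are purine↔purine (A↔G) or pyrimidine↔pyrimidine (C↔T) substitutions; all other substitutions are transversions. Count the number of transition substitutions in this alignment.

7

Differing sites — 3:T/C (Ti); 6:G/A (Ti); 12:A/G (Ti); 14:A/T (Tv); 16:C/T (Ti); 22:T/C (Ti); 24:G/A (Ti); 26:T/C (Ti).
Of the 8 differences, 7 transitions and 1 transversion, so the answer is 7.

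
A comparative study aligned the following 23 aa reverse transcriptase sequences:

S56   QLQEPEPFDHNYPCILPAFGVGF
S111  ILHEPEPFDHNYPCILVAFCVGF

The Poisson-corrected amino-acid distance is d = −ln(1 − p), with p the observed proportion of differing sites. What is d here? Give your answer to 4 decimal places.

Differing sites — 1:Q/I; 3:Q/H; 17:P/V; 20:G/C.
p = 4/23 = 0.173913.
d = −ln(1 − 0.173913) = −ln(0.826087) = 0.1911.

0.1911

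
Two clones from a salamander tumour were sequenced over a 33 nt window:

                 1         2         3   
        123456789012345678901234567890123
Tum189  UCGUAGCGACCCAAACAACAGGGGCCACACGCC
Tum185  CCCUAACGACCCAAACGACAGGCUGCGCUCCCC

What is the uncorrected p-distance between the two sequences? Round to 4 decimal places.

0.3030

Differing sites — 1:U/C; 3:G/C; 6:G/A; 17:A/G; 23:G/C; 24:G/U; 25:C/G; 27:A/G; 29:A/U; 31:G/C.
There are 10 differences over 33 sites, so p = 10/33 = 0.3030.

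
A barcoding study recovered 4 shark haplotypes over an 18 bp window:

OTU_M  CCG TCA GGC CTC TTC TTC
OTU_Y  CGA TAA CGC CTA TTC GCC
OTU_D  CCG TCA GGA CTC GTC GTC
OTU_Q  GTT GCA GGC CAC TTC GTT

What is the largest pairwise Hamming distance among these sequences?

10

Pairwise Hamming distances:
  OTU_M vs OTU_Y: 7
  OTU_M vs OTU_D: 3
  OTU_M vs OTU_Q: 7
  OTU_Y vs OTU_D: 8
  OTU_Y vs OTU_Q: 10
  OTU_D vs OTU_Q: 8
The largest is 10, between OTU_Y and OTU_Q.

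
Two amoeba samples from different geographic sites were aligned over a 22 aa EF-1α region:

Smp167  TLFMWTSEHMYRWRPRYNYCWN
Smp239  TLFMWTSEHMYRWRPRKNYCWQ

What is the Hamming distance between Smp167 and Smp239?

2

Mismatches occur at site 17 (Y→K), site 22 (N→Q).
That gives 2 mismatches out of 22 aligned sites, so the Hamming distance is 2.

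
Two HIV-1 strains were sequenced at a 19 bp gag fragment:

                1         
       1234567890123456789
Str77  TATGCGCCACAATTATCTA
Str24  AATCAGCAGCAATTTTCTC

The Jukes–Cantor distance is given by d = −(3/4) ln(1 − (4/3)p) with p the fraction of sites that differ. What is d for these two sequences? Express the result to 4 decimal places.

0.5068

Differing sites — 1:T/A; 4:G/C; 5:C/A; 8:C/A; 9:A/G; 15:A/T; 19:A/C.
p = 7/19 = 0.368421.
d = −0.75 · ln(1 − (4/3)·0.368421) = −0.75 · ln(0.508772) = −0.75 · (-0.675755) = 0.5068.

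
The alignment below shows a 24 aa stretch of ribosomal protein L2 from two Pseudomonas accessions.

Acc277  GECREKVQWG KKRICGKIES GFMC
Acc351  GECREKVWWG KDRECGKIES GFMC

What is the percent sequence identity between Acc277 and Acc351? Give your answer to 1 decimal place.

The sequences differ at positions 8 (Q/W), 12 (K/D), 14 (I/E).
21 of the 24 sites match, so the percent identity is 21/24 × 100 = 87.5%.

87.5%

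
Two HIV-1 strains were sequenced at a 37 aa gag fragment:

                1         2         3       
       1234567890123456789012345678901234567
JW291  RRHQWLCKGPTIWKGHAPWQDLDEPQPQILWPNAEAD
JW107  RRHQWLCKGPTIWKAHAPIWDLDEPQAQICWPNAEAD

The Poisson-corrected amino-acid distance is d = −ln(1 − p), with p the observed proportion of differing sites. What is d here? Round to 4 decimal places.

0.1452

The sequences differ at positions 15 (G/A), 19 (W/I), 20 (Q/W), 27 (P/A), 30 (L/C).
p = 5/37 = 0.135135.
d = −ln(1 − 0.135135) = −ln(0.864865) = 0.1452.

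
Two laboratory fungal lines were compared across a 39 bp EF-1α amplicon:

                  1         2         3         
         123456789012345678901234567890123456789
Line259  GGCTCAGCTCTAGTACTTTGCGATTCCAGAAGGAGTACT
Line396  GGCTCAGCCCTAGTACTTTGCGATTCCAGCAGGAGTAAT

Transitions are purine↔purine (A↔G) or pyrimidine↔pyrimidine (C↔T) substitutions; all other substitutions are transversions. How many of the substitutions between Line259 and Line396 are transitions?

1

The sequences differ at positions 9 (T/C, transition), 30 (A/C, transversion), 38 (C/A, transversion).
Of the 3 differences, 1 transition and 2 transversions, so the answer is 1.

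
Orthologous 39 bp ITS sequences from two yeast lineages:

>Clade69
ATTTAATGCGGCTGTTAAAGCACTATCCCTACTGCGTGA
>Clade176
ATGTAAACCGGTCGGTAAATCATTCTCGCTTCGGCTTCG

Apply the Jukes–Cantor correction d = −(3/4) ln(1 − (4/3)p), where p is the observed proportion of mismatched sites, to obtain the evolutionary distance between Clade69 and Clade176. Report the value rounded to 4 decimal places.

0.5393

Differing sites — 3:T/G; 7:T/A; 8:G/C; 12:C/T; 13:T/C; 15:T/G; 20:G/T; 23:C/T; 25:A/C; 28:C/G; 31:A/T; 33:T/G; 36:G/T; 38:G/C; 39:A/G.
p = 15/39 = 0.384615.
d = −0.75 · ln(1 − (4/3)·0.384615) = −0.75 · ln(0.487180) = −0.75 · (-0.719122) = 0.5393.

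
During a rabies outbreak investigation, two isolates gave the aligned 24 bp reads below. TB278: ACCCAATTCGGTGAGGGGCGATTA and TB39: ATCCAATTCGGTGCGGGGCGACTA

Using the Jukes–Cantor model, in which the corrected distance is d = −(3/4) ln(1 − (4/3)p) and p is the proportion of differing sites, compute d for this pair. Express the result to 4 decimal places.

Differing sites — 2:C/T; 14:A/C; 22:T/C.
p = 3/24 = 0.125000.
d = −0.75 · ln(1 − (4/3)·0.125000) = −0.75 · ln(0.833333) = −0.75 · (-0.182322) = 0.1367.

0.1367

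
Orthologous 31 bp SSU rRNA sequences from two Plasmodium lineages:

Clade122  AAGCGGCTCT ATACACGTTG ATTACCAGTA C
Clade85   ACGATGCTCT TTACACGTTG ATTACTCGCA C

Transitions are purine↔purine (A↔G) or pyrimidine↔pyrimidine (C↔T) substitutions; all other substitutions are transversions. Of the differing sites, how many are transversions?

5

Mismatches occur at site 2 (A→C, transversion), site 4 (C→A, transversion), site 5 (G→T, transversion), site 11 (A→T, transversion), site 26 (C→T, transition), site 27 (A→C, transversion), site 29 (T→C, transition).
Of the 7 differences, 2 transitions and 5 transversions, so the answer is 5.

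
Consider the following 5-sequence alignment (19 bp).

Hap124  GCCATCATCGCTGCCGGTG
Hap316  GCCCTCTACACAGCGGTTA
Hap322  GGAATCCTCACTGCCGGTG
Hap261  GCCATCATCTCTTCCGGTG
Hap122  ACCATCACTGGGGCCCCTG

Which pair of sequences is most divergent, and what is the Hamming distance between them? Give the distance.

12

Pairwise Hamming distances:
  Hap124 vs Hap316: 8
  Hap124 vs Hap322: 4
  Hap124 vs Hap261: 2
  Hap124 vs Hap122: 7
  Hap316 vs Hap322: 9
  Hap316 vs Hap261: 9
  Hap316 vs Hap122: 12
  Hap322 vs Hap261: 5
  Hap322 vs Hap122: 11
  Hap261 vs Hap122: 9
The largest is 12, between Hap316 and Hap122.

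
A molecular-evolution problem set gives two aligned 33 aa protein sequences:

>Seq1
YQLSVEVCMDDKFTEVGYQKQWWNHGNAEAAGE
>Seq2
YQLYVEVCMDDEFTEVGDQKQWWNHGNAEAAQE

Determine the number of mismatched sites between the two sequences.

4

Differing sites — 4:S/Y; 12:K/E; 18:Y/D; 32:G/Q.
That gives 4 mismatches out of 33 aligned sites, so the Hamming distance is 4.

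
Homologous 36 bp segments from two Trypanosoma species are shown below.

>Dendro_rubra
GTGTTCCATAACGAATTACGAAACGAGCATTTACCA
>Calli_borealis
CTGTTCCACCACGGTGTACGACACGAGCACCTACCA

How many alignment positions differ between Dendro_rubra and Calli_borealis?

Mismatches occur at site 1 (G↔C), site 9 (T↔C), site 10 (A↔C), site 14 (A↔G), site 15 (A↔T), site 16 (T↔G), site 22 (A↔C), site 30 (T↔C), site 31 (T↔C).
That gives 9 mismatches out of 36 aligned sites, so the Hamming distance is 9.

9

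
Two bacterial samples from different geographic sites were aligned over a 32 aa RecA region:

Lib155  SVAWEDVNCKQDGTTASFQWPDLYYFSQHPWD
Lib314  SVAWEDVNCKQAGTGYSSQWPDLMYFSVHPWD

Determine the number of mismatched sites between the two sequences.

6

The sequences differ at positions 12 (D/A), 15 (T/G), 16 (A/Y), 18 (F/S), 24 (Y/M), 28 (Q/V).
That gives 6 mismatches out of 32 aligned sites, so the Hamming distance is 6.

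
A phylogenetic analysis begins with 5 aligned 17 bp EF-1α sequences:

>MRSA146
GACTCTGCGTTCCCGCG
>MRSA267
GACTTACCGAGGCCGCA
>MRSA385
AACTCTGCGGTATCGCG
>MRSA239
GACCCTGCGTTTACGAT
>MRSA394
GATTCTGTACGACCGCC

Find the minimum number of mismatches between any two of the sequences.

4

Pairwise Hamming distances:
  MRSA146 vs MRSA267: 7
  MRSA146 vs MRSA385: 4
  MRSA146 vs MRSA239: 5
  MRSA146 vs MRSA394: 7
  MRSA267 vs MRSA385: 9
  MRSA267 vs MRSA239: 10
  MRSA267 vs MRSA394: 9
  MRSA385 vs MRSA239: 7
  MRSA385 vs MRSA394: 8
  MRSA239 vs MRSA394: 10
The smallest is 4, between MRSA146 and MRSA385.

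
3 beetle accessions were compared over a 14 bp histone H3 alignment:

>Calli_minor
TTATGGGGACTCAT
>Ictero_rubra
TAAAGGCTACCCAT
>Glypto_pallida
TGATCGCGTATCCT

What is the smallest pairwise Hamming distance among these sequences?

5

Pairwise Hamming distances:
  Calli_minor vs Ictero_rubra: 5
  Calli_minor vs Glypto_pallida: 6
  Ictero_rubra vs Glypto_pallida: 8
The smallest is 5, between Calli_minor and Ictero_rubra.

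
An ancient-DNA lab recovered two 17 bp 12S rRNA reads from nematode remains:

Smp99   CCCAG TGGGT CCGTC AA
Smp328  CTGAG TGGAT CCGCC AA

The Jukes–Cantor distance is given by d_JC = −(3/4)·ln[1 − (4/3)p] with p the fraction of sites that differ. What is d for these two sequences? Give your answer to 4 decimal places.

Mismatches occur at site 2 (C↔T), site 3 (C↔G), site 9 (G↔A), site 14 (T↔C).
p = 4/17 = 0.235294.
d = −0.75 · ln(1 − (4/3)·0.235294) = −0.75 · ln(0.686275) = −0.75 · (-0.376477) = 0.2824.

0.2824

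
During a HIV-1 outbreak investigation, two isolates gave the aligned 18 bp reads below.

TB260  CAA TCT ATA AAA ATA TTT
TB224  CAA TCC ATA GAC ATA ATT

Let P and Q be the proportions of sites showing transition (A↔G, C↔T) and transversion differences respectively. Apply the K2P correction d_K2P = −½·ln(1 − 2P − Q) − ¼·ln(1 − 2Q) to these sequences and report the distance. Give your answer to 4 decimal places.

0.2656

Mismatches occur at site 6 (T↔C, transition), site 10 (A↔G, transition), site 12 (A↔C, transversion), site 16 (T↔A, transversion).
Of the 4 differences, 2 transitions and 2 transversions over 18 sites: P = 2/18 = 0.111111, Q = 2/18 = 0.111111.
d = −0.5·ln(0.666667) − 0.25·ln(0.777778) = −0.5·(-0.405465) − 0.25·(-0.251314) = 0.2656.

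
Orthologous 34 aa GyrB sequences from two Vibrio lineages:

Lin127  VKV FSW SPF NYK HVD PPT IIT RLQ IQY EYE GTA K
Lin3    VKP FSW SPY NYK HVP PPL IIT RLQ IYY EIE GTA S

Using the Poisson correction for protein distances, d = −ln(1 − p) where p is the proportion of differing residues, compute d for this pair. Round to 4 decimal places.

0.2305

Mismatches occur at site 3 (V→P), site 9 (F→Y), site 15 (D→P), site 18 (T→L), site 26 (Q→Y), site 29 (Y→I), site 34 (K→S).
p = 7/34 = 0.205882.
d = −ln(1 − 0.205882) = −ln(0.794118) = 0.2305.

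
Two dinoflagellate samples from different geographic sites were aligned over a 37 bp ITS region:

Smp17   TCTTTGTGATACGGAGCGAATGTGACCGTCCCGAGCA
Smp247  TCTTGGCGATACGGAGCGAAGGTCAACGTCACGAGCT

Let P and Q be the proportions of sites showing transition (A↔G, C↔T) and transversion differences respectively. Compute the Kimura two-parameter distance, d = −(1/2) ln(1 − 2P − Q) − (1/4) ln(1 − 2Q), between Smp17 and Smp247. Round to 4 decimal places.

Differing sites — 5:T/G (Tv); 7:T/C (Ti); 21:T/G (Tv); 24:G/C (Tv); 26:C/A (Tv); 31:C/A (Tv); 37:A/T (Tv).
Of the 7 differences, 1 transition and 6 transversions over 37 sites: P = 1/37 = 0.027027, Q = 6/37 = 0.162162.
d = −0.5·ln(0.783784) − 0.25·ln(0.675676) = −0.5·(-0.243622) − 0.25·(-0.392042) = 0.2198.

0.2198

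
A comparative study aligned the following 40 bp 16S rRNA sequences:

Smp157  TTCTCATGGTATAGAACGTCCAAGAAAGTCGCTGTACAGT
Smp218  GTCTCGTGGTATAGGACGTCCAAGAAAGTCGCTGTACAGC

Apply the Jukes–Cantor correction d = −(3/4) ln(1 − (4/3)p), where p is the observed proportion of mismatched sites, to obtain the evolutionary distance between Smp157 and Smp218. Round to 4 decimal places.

0.1073

Mismatches occur at site 1 (T↔G), site 6 (A↔G), site 15 (A↔G), site 40 (T↔C).
p = 4/40 = 0.100000.
d = −0.75 · ln(1 − (4/3)·0.100000) = −0.75 · ln(0.866667) = −0.75 · (-0.143100) = 0.1073.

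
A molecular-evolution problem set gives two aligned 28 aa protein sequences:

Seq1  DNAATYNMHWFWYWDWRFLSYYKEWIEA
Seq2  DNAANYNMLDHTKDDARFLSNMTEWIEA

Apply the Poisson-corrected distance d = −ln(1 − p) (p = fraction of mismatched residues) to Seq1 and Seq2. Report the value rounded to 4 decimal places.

Mismatches occur at site 5 (T/N), site 9 (H/L), site 10 (W/D), site 11 (F/H), site 12 (W/T), site 13 (Y/K), site 14 (W/D), site 16 (W/A), site 21 (Y/N), site 22 (Y/M), site 23 (K/T).
p = 11/28 = 0.392857.
d = −ln(1 − 0.392857) = −ln(0.607143) = 0.4990.

0.4990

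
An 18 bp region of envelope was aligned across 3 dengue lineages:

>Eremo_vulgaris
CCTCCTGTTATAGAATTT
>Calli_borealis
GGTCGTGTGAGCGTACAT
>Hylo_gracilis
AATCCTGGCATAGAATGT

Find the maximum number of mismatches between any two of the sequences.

10

Pairwise Hamming distances:
  Eremo_vulgaris vs Calli_borealis: 9
  Eremo_vulgaris vs Hylo_gracilis: 5
  Calli_borealis vs Hylo_gracilis: 10
The largest is 10, between Calli_borealis and Hylo_gracilis.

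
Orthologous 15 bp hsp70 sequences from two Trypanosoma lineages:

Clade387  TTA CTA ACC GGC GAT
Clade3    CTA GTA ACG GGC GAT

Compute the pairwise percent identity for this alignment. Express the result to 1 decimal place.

Differing sites — 1:T/C; 4:C/G; 9:C/G.
12 of the 15 sites match, so the percent identity is 12/15 × 100 = 80.0%.

80.0%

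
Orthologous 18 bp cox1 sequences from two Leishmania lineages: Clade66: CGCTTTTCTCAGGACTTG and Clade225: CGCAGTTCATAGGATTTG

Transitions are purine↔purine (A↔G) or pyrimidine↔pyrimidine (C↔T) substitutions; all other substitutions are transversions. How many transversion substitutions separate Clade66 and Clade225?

The sequences differ at positions 4 (T/A, transversion), 5 (T/G, transversion), 9 (T/A, transversion), 10 (C/T, transition), 15 (C/T, transition).
Of the 5 differences, 2 transitions and 3 transversions, so the answer is 3.

3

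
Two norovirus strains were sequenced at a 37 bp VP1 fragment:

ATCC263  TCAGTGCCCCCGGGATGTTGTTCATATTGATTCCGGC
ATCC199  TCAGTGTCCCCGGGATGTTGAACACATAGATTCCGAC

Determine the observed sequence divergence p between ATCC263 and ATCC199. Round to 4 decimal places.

0.1622

Mismatches occur at site 7 (C→T), site 21 (T→A), site 22 (T→A), site 25 (T→C), site 28 (T→A), site 36 (G→A).
There are 6 differences over 37 sites, so p = 6/37 = 0.1622.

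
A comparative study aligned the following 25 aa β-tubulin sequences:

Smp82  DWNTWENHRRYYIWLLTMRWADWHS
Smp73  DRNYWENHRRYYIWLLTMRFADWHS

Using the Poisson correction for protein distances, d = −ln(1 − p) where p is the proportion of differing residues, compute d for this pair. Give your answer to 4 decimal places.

Mismatches occur at site 2 (W↔R), site 4 (T↔Y), site 20 (W↔F).
p = 3/25 = 0.120000.
d = −ln(1 − 0.120000) = −ln(0.880000) = 0.1278.

0.1278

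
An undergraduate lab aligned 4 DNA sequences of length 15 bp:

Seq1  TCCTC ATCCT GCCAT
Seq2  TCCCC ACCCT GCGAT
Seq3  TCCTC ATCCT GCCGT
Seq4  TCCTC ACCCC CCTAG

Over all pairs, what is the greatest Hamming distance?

6

Pairwise Hamming distances:
  Seq1 vs Seq2: 3
  Seq1 vs Seq3: 1
  Seq1 vs Seq4: 5
  Seq2 vs Seq3: 4
  Seq2 vs Seq4: 5
  Seq3 vs Seq4: 6
The largest is 6, between Seq3 and Seq4.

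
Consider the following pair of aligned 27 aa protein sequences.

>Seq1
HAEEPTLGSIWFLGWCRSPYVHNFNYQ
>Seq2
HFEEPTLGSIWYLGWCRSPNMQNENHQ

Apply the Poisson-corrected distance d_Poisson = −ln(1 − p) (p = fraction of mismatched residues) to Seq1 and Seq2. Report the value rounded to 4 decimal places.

0.3001

Differing sites — 2:A/F; 12:F/Y; 20:Y/N; 21:V/M; 22:H/Q; 24:F/E; 26:Y/H.
p = 7/27 = 0.259259.
d = −ln(1 − 0.259259) = −ln(0.740741) = 0.3001.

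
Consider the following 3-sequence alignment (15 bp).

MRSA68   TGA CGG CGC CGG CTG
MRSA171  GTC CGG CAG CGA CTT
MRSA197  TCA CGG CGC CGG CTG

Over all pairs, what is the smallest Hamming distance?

Pairwise Hamming distances:
  MRSA68 vs MRSA171: 7
  MRSA68 vs MRSA197: 1
  MRSA171 vs MRSA197: 7
The smallest is 1, between MRSA68 and MRSA197.

1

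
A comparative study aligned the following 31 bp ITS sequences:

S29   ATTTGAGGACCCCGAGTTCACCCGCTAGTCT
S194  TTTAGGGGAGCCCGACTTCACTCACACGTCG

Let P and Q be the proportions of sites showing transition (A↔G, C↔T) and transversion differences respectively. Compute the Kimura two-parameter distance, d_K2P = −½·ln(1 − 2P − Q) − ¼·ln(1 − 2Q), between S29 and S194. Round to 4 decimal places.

0.4220

The sequences differ at positions 1 (A/T, transversion), 4 (T/A, transversion), 6 (A/G, transition), 10 (C/G, transversion), 16 (G/C, transversion), 22 (C/T, transition), 24 (G/A, transition), 26 (T/A, transversion), 27 (A/C, transversion), 31 (T/G, transversion).
Of the 10 differences, 3 transitions and 7 transversions over 31 sites: P = 3/31 = 0.096774, Q = 7/31 = 0.225806.
d = −0.5·ln(0.580646) − 0.25·ln(0.548388) = −0.5·(-0.543614) − 0.25·(-0.600772) = 0.4220.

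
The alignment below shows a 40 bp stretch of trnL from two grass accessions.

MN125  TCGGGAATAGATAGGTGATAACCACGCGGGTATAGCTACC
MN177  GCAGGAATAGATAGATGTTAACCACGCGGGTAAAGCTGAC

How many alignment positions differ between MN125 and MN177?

Differing sites — 1:T/G; 3:G/A; 15:G/A; 18:A/T; 33:T/A; 38:A/G; 39:C/A.
That gives 7 mismatches out of 40 aligned sites, so the Hamming distance is 7.

7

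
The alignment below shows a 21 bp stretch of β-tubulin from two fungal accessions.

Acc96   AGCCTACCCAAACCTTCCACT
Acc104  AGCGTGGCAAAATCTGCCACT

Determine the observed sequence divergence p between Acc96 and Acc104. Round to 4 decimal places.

Mismatches occur at site 4 (C→G), site 6 (A→G), site 7 (C→G), site 9 (C→A), site 13 (C→T), site 16 (T→G).
There are 6 differences over 21 sites, so p = 6/21 = 0.2857.

0.2857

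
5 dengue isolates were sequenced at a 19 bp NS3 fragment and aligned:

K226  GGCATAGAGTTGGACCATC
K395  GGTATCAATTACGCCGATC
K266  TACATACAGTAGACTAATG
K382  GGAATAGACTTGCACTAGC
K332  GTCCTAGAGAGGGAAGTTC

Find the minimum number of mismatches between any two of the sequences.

5

Pairwise Hamming distances:
  K226 vs K395: 8
  K226 vs K266: 9
  K226 vs K382: 5
  K226 vs K332: 7
  K395 vs K266: 11
  K395 vs K382: 10
  K395 vs K332: 12
  K266 vs K382: 12
  K266 vs K332: 12
  K382 vs K332: 11
The smallest is 5, between K226 and K382.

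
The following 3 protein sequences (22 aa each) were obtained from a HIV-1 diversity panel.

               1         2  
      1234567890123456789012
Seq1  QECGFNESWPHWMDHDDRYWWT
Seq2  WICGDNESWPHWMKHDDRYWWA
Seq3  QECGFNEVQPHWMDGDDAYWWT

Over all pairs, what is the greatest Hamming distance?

9

Pairwise Hamming distances:
  Seq1 vs Seq2: 5
  Seq1 vs Seq3: 4
  Seq2 vs Seq3: 9
The largest is 9, between Seq2 and Seq3.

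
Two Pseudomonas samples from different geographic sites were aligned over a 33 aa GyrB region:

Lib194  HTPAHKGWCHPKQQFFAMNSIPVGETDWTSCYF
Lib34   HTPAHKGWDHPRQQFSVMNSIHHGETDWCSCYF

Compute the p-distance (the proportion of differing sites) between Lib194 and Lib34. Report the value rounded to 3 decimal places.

0.212

Differing sites — 9:C/D; 12:K/R; 16:F/S; 17:A/V; 22:P/H; 23:V/H; 29:T/C.
There are 7 differences over 33 sites, so p = 7/33 = 0.212.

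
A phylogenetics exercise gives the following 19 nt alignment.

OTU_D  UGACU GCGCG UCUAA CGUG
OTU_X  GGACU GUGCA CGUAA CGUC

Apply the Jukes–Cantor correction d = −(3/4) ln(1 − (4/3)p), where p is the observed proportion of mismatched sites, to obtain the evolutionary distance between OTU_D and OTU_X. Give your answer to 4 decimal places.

Differing sites — 1:U/G; 7:C/U; 10:G/A; 11:U/C; 12:C/G; 19:G/C.
p = 6/19 = 0.315789.
d = −0.75 · ln(1 − (4/3)·0.315789) = −0.75 · ln(0.578948) = −0.75 · (-0.546543) = 0.4099.

0.4099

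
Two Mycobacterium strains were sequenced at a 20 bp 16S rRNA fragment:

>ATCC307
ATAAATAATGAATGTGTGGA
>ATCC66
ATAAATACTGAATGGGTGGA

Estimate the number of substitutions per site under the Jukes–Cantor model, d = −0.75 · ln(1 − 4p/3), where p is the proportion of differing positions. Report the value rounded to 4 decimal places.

0.1073

The sequences differ at positions 8 (A/C), 15 (T/G).
p = 2/20 = 0.100000.
d = −0.75 · ln(1 − (4/3)·0.100000) = −0.75 · ln(0.866667) = −0.75 · (-0.143100) = 0.1073.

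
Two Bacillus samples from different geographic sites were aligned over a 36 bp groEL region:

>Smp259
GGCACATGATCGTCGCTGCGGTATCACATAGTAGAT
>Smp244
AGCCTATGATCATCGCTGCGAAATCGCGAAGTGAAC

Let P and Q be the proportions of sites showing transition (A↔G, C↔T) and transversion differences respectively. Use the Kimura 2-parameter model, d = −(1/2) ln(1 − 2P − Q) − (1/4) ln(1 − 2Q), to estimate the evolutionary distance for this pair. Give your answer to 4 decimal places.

0.4833

The sequences differ at positions 1 (G/A, transition), 4 (A/C, transversion), 5 (C/T, transition), 12 (G/A, transition), 21 (G/A, transition), 22 (T/A, transversion), 26 (A/G, transition), 28 (A/G, transition), 29 (T/A, transversion), 33 (A/G, transition), 34 (G/A, transition), 36 (T/C, transition).
Of the 12 differences, 9 transitions and 3 transversions over 36 sites: P = 9/36 = 0.250000, Q = 3/36 = 0.083333.
d = −0.5·ln(0.416667) − 0.25·ln(0.833334) = −0.5·(-0.875468) − 0.25·(-0.182321) = 0.4833.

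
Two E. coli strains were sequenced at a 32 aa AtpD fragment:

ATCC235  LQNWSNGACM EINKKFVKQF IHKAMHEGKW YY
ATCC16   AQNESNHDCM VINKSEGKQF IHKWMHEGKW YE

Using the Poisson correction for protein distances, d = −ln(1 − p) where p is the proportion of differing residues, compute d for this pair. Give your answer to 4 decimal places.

0.3747

Mismatches occur at site 1 (L/A), site 4 (W/E), site 7 (G/H), site 8 (A/D), site 11 (E/V), site 15 (K/S), site 16 (F/E), site 17 (V/G), site 24 (A/W), site 32 (Y/E).
p = 10/32 = 0.312500.
d = −ln(1 − 0.312500) = −ln(0.687500) = 0.3747.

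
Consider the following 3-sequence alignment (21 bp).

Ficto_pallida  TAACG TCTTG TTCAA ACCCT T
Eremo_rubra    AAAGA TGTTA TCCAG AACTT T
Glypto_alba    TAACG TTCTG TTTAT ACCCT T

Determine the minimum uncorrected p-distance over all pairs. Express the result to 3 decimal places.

Pairwise Hamming distances:
  Ficto_pallida vs Eremo_rubra: 9
  Ficto_pallida vs Glypto_alba: 4
  Eremo_rubra vs Glypto_alba: 11
The smallest is 4 mismatches, between Ficto_pallida and Glypto_alba; p = 4/21 = 0.190.

0.190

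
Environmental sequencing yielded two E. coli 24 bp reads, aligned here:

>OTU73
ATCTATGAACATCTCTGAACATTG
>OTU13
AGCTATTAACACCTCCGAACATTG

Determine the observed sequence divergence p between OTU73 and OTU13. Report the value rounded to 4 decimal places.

Differing sites — 2:T/G; 7:G/T; 12:T/C; 16:T/C.
There are 4 differences over 24 sites, so p = 4/24 = 0.1667.

0.1667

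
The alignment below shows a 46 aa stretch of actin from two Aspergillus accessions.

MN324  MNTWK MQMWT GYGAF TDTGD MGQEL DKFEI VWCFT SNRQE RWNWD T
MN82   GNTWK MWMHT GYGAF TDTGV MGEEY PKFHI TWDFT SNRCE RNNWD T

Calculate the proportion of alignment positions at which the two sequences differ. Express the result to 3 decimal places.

0.261

Differing sites — 1:M/G; 7:Q/W; 9:W/H; 20:D/V; 23:Q/E; 25:L/Y; 26:D/P; 29:E/H; 31:V/T; 33:C/D; 39:Q/C; 42:W/N.
There are 12 differences over 46 sites, so p = 12/46 = 0.261.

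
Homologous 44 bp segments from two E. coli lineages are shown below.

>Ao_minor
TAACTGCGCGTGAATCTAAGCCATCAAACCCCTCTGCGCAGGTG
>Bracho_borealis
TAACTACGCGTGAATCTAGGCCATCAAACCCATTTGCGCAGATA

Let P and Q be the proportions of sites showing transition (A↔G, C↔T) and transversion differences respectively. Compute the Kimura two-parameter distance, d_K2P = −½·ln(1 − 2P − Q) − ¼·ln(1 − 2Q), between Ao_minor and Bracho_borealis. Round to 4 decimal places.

0.1555

Differing sites — 6:G/A (Ti); 19:A/G (Ti); 32:C/A (Tv); 34:C/T (Ti); 42:G/A (Ti); 44:G/A (Ti).
Of the 6 differences, 5 transitions and 1 transversion over 44 sites: P = 5/44 = 0.113636, Q = 1/44 = 0.022727.
d = −0.5·ln(0.750001) − 0.25·ln(0.954546) = −0.5·(-0.287681) − 0.25·(-0.046519) = 0.1555.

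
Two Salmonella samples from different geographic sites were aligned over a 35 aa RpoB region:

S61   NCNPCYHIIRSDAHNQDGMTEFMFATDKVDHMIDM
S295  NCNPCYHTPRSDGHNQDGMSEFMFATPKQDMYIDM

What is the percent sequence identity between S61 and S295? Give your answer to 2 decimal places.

77.14%

Differing sites — 8:I/T; 9:I/P; 13:A/G; 20:T/S; 27:D/P; 29:V/Q; 31:H/M; 32:M/Y.
27 of the 35 sites match, so the percent identity is 27/35 × 100 = 77.14%.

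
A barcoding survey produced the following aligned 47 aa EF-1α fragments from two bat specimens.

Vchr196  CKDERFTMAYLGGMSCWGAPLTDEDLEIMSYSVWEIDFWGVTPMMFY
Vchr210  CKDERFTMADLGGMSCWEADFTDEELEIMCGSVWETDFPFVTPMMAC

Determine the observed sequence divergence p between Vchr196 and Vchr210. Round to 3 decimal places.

Mismatches occur at site 10 (Y/D), site 18 (G/E), site 20 (P/D), site 21 (L/F), site 25 (D/E), site 30 (S/C), site 31 (Y/G), site 36 (I/T), site 39 (W/P), site 40 (G/F), site 46 (F/A), site 47 (Y/C).
There are 12 differences over 47 sites, so p = 12/47 = 0.255.

0.255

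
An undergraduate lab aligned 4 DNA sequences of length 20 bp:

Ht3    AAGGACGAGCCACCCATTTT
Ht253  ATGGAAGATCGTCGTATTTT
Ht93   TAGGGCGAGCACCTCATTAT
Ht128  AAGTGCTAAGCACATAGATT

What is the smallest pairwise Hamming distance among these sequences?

6

Pairwise Hamming distances:
  Ht3 vs Ht253: 7
  Ht3 vs Ht93: 6
  Ht3 vs Ht128: 9
  Ht253 vs Ht93: 10
  Ht253 vs Ht128: 12
  Ht93 vs Ht128: 12
The smallest is 6, between Ht3 and Ht93.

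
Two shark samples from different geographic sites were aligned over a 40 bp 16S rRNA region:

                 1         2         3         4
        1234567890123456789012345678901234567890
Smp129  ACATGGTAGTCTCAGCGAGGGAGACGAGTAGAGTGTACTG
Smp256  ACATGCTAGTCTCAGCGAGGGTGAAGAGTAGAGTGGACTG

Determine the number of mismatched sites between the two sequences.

4

Differing sites — 6:G/C; 22:A/T; 25:C/A; 36:T/G.
That gives 4 mismatches out of 40 aligned sites, so the Hamming distance is 4.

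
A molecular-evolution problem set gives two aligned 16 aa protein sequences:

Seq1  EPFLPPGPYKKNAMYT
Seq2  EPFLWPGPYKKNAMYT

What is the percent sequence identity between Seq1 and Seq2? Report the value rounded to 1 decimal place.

A single mismatch occurs at site 5 (P→W).
15 of the 16 sites match, so the percent identity is 15/16 × 100 = 93.8%.

93.8%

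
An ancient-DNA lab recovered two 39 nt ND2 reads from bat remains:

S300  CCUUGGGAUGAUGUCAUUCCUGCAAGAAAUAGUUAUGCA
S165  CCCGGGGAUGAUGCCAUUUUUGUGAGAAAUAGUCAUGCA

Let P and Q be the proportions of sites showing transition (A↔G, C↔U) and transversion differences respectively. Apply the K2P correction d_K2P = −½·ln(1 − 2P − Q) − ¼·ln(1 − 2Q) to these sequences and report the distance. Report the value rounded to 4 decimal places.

0.2559

Mismatches occur at site 3 (U↔C, transition), site 4 (U↔G, transversion), site 14 (U↔C, transition), site 19 (C↔U, transition), site 20 (C↔U, transition), site 23 (C↔U, transition), site 24 (A↔G, transition), site 34 (U↔C, transition).
Of the 8 differences, 7 transitions and 1 transversion over 39 sites: P = 7/39 = 0.179487, Q = 1/39 = 0.025641.
d = −0.5·ln(0.615385) − 0.25·ln(0.948718) = −0.5·(-0.485507) − 0.25·(-0.052644) = 0.2559.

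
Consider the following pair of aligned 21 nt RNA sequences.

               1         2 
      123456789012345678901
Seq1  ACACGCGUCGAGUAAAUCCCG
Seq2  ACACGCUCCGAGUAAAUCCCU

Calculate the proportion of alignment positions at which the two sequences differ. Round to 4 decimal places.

The sequences differ at positions 7 (G/U), 8 (U/C), 21 (G/U).
There are 3 differences over 21 sites, so p = 3/21 = 0.1429.

0.1429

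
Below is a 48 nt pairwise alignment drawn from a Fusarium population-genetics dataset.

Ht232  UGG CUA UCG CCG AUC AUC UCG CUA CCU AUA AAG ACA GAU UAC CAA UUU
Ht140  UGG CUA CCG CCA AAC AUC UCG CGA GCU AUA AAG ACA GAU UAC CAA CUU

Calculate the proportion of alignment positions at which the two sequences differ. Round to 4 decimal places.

0.1250

The sequences differ at positions 7 (U/C), 12 (G/A), 14 (U/A), 23 (U/G), 25 (C/G), 46 (U/C).
There are 6 differences over 48 sites, so p = 6/48 = 0.1250.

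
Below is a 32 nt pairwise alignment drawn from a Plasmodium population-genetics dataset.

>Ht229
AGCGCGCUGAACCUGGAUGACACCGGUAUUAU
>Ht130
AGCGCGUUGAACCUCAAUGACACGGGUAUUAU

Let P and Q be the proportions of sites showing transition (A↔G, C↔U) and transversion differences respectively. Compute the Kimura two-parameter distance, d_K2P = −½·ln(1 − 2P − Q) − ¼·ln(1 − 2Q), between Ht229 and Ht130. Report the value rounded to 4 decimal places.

The sequences differ at positions 7 (C/U, transition), 15 (G/C, transversion), 16 (G/A, transition), 24 (C/G, transversion).
Of the 4 differences, 2 transitions and 2 transversions over 32 sites: P = 2/32 = 0.062500, Q = 2/32 = 0.062500.
d = −0.5·ln(0.812500) − 0.25·ln(0.875000) = −0.5·(-0.207639) − 0.25·(-0.133531) = 0.1372.

0.1372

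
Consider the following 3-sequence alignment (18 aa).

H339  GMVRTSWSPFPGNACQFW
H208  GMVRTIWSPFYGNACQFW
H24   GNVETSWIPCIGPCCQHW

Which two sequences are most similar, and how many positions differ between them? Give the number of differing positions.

2

Pairwise Hamming distances:
  H339 vs H208: 2
  H339 vs H24: 8
  H208 vs H24: 9
The smallest is 2, between H339 and H208.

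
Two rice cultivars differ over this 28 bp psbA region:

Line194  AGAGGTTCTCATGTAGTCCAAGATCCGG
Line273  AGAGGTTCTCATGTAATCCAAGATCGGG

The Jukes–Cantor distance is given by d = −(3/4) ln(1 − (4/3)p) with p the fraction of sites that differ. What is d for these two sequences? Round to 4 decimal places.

Differing sites — 16:G/A; 26:C/G.
p = 2/28 = 0.071429.
d = −0.75 · ln(1 − (4/3)·0.071429) = −0.75 · ln(0.904761) = −0.75 · (-0.100084) = 0.0751.

0.0751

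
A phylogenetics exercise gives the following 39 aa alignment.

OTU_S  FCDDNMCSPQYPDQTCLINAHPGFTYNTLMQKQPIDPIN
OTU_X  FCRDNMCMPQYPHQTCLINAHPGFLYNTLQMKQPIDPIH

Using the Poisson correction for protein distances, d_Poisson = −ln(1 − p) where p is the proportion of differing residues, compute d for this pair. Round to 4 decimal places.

0.1978

The sequences differ at positions 3 (D/R), 8 (S/M), 13 (D/H), 25 (T/L), 30 (M/Q), 31 (Q/M), 39 (N/H).
p = 7/39 = 0.179487.
d = −ln(1 − 0.179487) = −ln(0.820513) = 0.1978.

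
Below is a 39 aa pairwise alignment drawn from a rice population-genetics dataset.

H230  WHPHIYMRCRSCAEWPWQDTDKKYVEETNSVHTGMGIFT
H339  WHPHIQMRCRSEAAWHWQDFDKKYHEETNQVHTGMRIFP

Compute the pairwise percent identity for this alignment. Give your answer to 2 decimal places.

Mismatches occur at site 6 (Y→Q), site 12 (C→E), site 14 (E→A), site 16 (P→H), site 20 (T→F), site 25 (V→H), site 30 (S→Q), site 36 (G→R), site 39 (T→P).
30 of the 39 sites match, so the percent identity is 30/39 × 100 = 76.92%.

76.92%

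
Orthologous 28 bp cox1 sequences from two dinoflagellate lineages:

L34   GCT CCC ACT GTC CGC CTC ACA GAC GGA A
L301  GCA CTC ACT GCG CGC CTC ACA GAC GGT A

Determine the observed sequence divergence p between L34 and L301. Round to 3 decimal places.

0.179

The sequences differ at positions 3 (T/A), 5 (C/T), 11 (T/C), 12 (C/G), 27 (A/T).
There are 5 differences over 28 sites, so p = 5/28 = 0.179.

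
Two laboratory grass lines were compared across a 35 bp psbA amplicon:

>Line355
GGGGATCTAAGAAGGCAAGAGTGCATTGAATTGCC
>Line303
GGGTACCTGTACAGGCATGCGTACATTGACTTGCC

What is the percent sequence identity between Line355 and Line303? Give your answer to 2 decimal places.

Mismatches occur at site 4 (G/T), site 6 (T/C), site 9 (A/G), site 10 (A/T), site 11 (G/A), site 12 (A/C), site 18 (A/T), site 20 (A/C), site 23 (G/A), site 30 (A/C).
25 of the 35 sites match, so the percent identity is 25/35 × 100 = 71.43%.

71.43%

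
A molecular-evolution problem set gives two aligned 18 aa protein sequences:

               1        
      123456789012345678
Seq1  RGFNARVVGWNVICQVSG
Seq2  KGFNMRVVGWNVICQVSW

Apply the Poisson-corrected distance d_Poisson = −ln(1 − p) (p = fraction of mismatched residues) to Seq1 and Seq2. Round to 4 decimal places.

0.1823

The sequences differ at positions 1 (R/K), 5 (A/M), 18 (G/W).
p = 3/18 = 0.166667.
d = −ln(1 − 0.166667) = −ln(0.833333) = 0.1823.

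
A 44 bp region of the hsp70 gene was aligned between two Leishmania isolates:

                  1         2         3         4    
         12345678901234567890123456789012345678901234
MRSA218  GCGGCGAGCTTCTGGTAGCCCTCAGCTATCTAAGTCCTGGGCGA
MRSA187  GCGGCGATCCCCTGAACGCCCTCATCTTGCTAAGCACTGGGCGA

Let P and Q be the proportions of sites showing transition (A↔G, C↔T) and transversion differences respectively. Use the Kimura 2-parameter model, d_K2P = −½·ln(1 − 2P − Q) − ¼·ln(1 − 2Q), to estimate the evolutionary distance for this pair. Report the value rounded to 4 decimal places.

Differing sites — 8:G/T (Tv); 10:T/C (Ti); 11:T/C (Ti); 15:G/A (Ti); 16:T/A (Tv); 17:A/C (Tv); 25:G/T (Tv); 28:A/T (Tv); 29:T/G (Tv); 35:T/C (Ti); 36:C/A (Tv).
Of the 11 differences, 4 transitions and 7 transversions over 44 sites: P = 4/44 = 0.090909, Q = 7/44 = 0.159091.
d = −0.5·ln(0.659091) − 0.25·ln(0.681818) = −0.5·(-0.416894) − 0.25·(-0.382993) = 0.3042.

0.3042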